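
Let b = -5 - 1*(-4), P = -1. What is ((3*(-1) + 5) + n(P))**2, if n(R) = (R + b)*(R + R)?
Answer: 36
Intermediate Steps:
b = -1 (b = -5 + 4 = -1)
n(R) = 2*R*(-1 + R) (n(R) = (R - 1)*(R + R) = (-1 + R)*(2*R) = 2*R*(-1 + R))
((3*(-1) + 5) + n(P))**2 = ((3*(-1) + 5) + 2*(-1)*(-1 - 1))**2 = ((-3 + 5) + 2*(-1)*(-2))**2 = (2 + 4)**2 = 6**2 = 36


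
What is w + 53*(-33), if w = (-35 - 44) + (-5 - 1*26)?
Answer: -1859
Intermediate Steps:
w = -110 (w = -79 + (-5 - 26) = -79 - 31 = -110)
w + 53*(-33) = -110 + 53*(-33) = -110 - 1749 = -1859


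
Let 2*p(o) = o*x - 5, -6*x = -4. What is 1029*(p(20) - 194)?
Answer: -390677/2 ≈ -1.9534e+5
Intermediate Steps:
x = ⅔ (x = -⅙*(-4) = ⅔ ≈ 0.66667)
p(o) = -5/2 + o/3 (p(o) = (o*(⅔) - 5)/2 = (2*o/3 - 5)/2 = (-5 + 2*o/3)/2 = -5/2 + o/3)
1029*(p(20) - 194) = 1029*((-5/2 + (⅓)*20) - 194) = 1029*((-5/2 + 20/3) - 194) = 1029*(25/6 - 194) = 1029*(-1139/6) = -390677/2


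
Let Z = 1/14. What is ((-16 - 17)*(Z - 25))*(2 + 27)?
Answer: 333993/14 ≈ 23857.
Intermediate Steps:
Z = 1/14 ≈ 0.071429
((-16 - 17)*(Z - 25))*(2 + 27) = ((-16 - 17)*(1/14 - 25))*(2 + 27) = -33*(-349/14)*29 = (11517/14)*29 = 333993/14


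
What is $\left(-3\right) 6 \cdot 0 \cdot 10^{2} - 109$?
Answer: $-109$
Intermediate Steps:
$\left(-3\right) 6 \cdot 0 \cdot 10^{2} - 109 = \left(-18\right) 0 \cdot 100 - 109 = 0 \cdot 100 - 109 = 0 - 109 = -109$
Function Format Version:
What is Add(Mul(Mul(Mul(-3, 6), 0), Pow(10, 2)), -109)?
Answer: -109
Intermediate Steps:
Add(Mul(Mul(Mul(-3, 6), 0), Pow(10, 2)), -109) = Add(Mul(Mul(-18, 0), 100), -109) = Add(Mul(0, 100), -109) = Add(0, -109) = -109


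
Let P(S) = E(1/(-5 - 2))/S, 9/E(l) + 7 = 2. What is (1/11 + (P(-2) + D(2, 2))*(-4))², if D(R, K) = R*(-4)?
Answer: 2455489/3025 ≈ 811.73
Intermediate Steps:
E(l) = -9/5 (E(l) = 9/(-7 + 2) = 9/(-5) = 9*(-⅕) = -9/5)
D(R, K) = -4*R
P(S) = -9/(5*S)
(1/11 + (P(-2) + D(2, 2))*(-4))² = (1/11 + (-9/5/(-2) - 4*2)*(-4))² = (1/11 + (-9/5*(-½) - 8)*(-4))² = (1/11 + (9/10 - 8)*(-4))² = (1/11 - 71/10*(-4))² = (1/11 + 142/5)² = (1567/55)² = 2455489/3025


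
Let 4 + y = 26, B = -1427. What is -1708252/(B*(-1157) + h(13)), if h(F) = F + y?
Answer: -854126/825537 ≈ -1.0346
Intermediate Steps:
y = 22 (y = -4 + 26 = 22)
h(F) = 22 + F (h(F) = F + 22 = 22 + F)
-1708252/(B*(-1157) + h(13)) = -1708252/(-1427*(-1157) + (22 + 13)) = -1708252/(1651039 + 35) = -1708252/1651074 = -1708252*1/1651074 = -854126/825537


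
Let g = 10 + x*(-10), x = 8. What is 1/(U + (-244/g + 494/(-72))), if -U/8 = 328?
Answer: -1260/3310493 ≈ -0.00038061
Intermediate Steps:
g = -70 (g = 10 + 8*(-10) = 10 - 80 = -70)
U = -2624 (U = -8*328 = -2624)
1/(U + (-244/g + 494/(-72))) = 1/(-2624 + (-244/(-70) + 494/(-72))) = 1/(-2624 + (-244*(-1/70) + 494*(-1/72))) = 1/(-2624 + (122/35 - 247/36)) = 1/(-2624 - 4253/1260) = 1/(-3310493/1260) = -1260/3310493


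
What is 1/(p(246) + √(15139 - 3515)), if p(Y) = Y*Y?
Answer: 15129/915543658 - √2906/1831087316 ≈ 1.6495e-5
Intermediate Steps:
p(Y) = Y²
1/(p(246) + √(15139 - 3515)) = 1/(246² + √(15139 - 3515)) = 1/(60516 + √11624) = 1/(60516 + 2*√2906)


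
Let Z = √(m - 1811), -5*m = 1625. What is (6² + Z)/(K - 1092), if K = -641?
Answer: -36/1733 - 2*I*√534/1733 ≈ -0.020773 - 0.026669*I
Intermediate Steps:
m = -325 (m = -⅕*1625 = -325)
Z = 2*I*√534 (Z = √(-325 - 1811) = √(-2136) = 2*I*√534 ≈ 46.217*I)
(6² + Z)/(K - 1092) = (6² + 2*I*√534)/(-641 - 1092) = (36 + 2*I*√534)/(-1733) = (36 + 2*I*√534)*(-1/1733) = -36/1733 - 2*I*√534/1733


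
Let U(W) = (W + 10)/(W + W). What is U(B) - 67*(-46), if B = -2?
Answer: 3080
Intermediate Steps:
U(W) = (10 + W)/(2*W) (U(W) = (10 + W)/((2*W)) = (10 + W)*(1/(2*W)) = (10 + W)/(2*W))
U(B) - 67*(-46) = (1/2)*(10 - 2)/(-2) - 67*(-46) = (1/2)*(-1/2)*8 + 3082 = -2 + 3082 = 3080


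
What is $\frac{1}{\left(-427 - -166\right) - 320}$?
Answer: $- \frac{1}{581} \approx -0.0017212$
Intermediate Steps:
$\frac{1}{\left(-427 - -166\right) - 320} = \frac{1}{\left(-427 + 166\right) - 320} = \frac{1}{-261 - 320} = \frac{1}{-581} = - \frac{1}{581}$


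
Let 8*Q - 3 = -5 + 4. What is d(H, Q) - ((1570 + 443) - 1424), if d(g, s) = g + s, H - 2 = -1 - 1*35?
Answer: -2491/4 ≈ -622.75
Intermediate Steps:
Q = ¼ (Q = 3/8 + (-5 + 4)/8 = 3/8 + (⅛)*(-1) = 3/8 - ⅛ = ¼ ≈ 0.25000)
H = -34 (H = 2 + (-1 - 1*35) = 2 + (-1 - 35) = 2 - 36 = -34)
d(H, Q) - ((1570 + 443) - 1424) = (-34 + ¼) - ((1570 + 443) - 1424) = -135/4 - (2013 - 1424) = -135/4 - 1*589 = -135/4 - 589 = -2491/4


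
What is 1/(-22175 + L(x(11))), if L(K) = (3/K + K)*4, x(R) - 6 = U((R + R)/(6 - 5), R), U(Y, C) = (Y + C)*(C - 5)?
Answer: -17/363102 ≈ -4.6819e-5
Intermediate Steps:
U(Y, C) = (-5 + C)*(C + Y) (U(Y, C) = (C + Y)*(-5 + C) = (-5 + C)*(C + Y))
x(R) = 6 - 15*R + 3*R**2 (x(R) = 6 + (R**2 - 5*R - 5*(R + R)/(6 - 5) + R*((R + R)/(6 - 5))) = 6 + (R**2 - 5*R - 5*2*R/1 + R*((2*R)/1)) = 6 + (R**2 - 5*R - 5*2*R + R*((2*R)*1)) = 6 + (R**2 - 5*R - 10*R + R*(2*R)) = 6 + (R**2 - 5*R - 10*R + 2*R**2) = 6 + (-15*R + 3*R**2) = 6 - 15*R + 3*R**2)
L(K) = 4*K + 12/K (L(K) = (K + 3/K)*4 = 4*K + 12/K)
1/(-22175 + L(x(11))) = 1/(-22175 + (4*(6 - 15*11 + 3*11**2) + 12/(6 - 15*11 + 3*11**2))) = 1/(-22175 + (4*(6 - 165 + 3*121) + 12/(6 - 165 + 3*121))) = 1/(-22175 + (4*(6 - 165 + 363) + 12/(6 - 165 + 363))) = 1/(-22175 + (4*204 + 12/204)) = 1/(-22175 + (816 + 12*(1/204))) = 1/(-22175 + (816 + 1/17)) = 1/(-22175 + 13873/17) = 1/(-363102/17) = -17/363102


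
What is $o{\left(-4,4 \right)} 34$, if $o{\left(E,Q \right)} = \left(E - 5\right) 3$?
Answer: $-918$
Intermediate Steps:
$o{\left(E,Q \right)} = -15 + 3 E$ ($o{\left(E,Q \right)} = \left(-5 + E\right) 3 = -15 + 3 E$)
$o{\left(-4,4 \right)} 34 = \left(-15 + 3 \left(-4\right)\right) 34 = \left(-15 - 12\right) 34 = \left(-27\right) 34 = -918$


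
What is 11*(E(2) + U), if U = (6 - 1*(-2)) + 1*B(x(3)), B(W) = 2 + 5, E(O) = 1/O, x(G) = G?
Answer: 341/2 ≈ 170.50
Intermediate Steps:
B(W) = 7
U = 15 (U = (6 - 1*(-2)) + 1*7 = (6 + 2) + 7 = 8 + 7 = 15)
11*(E(2) + U) = 11*(1/2 + 15) = 11*(½ + 15) = 11*(31/2) = 341/2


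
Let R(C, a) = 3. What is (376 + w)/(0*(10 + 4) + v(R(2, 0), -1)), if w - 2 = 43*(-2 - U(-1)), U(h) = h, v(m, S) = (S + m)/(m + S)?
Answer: 335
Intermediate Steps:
v(m, S) = 1 (v(m, S) = (S + m)/(S + m) = 1)
w = -41 (w = 2 + 43*(-2 - 1*(-1)) = 2 + 43*(-2 + 1) = 2 + 43*(-1) = 2 - 43 = -41)
(376 + w)/(0*(10 + 4) + v(R(2, 0), -1)) = (376 - 41)/(0*(10 + 4) + 1) = 335/(0*14 + 1) = 335/(0 + 1) = 335/1 = 335*1 = 335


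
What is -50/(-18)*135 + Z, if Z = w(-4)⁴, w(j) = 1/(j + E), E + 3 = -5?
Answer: 7776001/20736 ≈ 375.00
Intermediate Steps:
E = -8 (E = -3 - 5 = -8)
w(j) = 1/(-8 + j) (w(j) = 1/(j - 8) = 1/(-8 + j))
Z = 1/20736 (Z = (1/(-8 - 4))⁴ = (1/(-12))⁴ = (-1/12)⁴ = 1/20736 ≈ 4.8225e-5)
-50/(-18)*135 + Z = -50/(-18)*135 + 1/20736 = -50*(-1/18)*135 + 1/20736 = (25/9)*135 + 1/20736 = 375 + 1/20736 = 7776001/20736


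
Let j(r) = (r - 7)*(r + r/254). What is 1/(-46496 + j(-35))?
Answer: -127/5717567 ≈ -2.2212e-5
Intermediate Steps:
j(r) = 255*r*(-7 + r)/254 (j(r) = (-7 + r)*(r + r*(1/254)) = (-7 + r)*(r + r/254) = (-7 + r)*(255*r/254) = 255*r*(-7 + r)/254)
1/(-46496 + j(-35)) = 1/(-46496 + (255/254)*(-35)*(-7 - 35)) = 1/(-46496 + (255/254)*(-35)*(-42)) = 1/(-46496 + 187425/127) = 1/(-5717567/127) = -127/5717567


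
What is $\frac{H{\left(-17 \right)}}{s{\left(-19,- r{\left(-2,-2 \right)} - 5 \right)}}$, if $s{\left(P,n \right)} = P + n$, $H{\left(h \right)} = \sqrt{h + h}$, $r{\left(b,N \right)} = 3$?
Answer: $- \frac{i \sqrt{34}}{27} \approx - 0.21596 i$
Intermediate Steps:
$H{\left(h \right)} = \sqrt{2} \sqrt{h}$ ($H{\left(h \right)} = \sqrt{2 h} = \sqrt{2} \sqrt{h}$)
$\frac{H{\left(-17 \right)}}{s{\left(-19,- r{\left(-2,-2 \right)} - 5 \right)}} = \frac{\sqrt{2} \sqrt{-17}}{-19 - 8} = \frac{\sqrt{2} i \sqrt{17}}{-19 - 8} = \frac{i \sqrt{34}}{-19 - 8} = \frac{i \sqrt{34}}{-27} = i \sqrt{34} \left(- \frac{1}{27}\right) = - \frac{i \sqrt{34}}{27}$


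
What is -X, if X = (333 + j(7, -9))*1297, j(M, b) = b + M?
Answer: -429307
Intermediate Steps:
j(M, b) = M + b
X = 429307 (X = (333 + (7 - 9))*1297 = (333 - 2)*1297 = 331*1297 = 429307)
-X = -1*429307 = -429307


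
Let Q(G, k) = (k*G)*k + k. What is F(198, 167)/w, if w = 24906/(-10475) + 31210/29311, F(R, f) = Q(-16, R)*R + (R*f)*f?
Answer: 18212727759665175/201547508 ≈ 9.0364e+7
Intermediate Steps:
Q(G, k) = k + G*k**2 (Q(G, k) = (G*k)*k + k = G*k**2 + k = k + G*k**2)
F(R, f) = R*f**2 + R**2*(1 - 16*R) (F(R, f) = (R*(1 - 16*R))*R + (R*f)*f = R**2*(1 - 16*R) + R*f**2 = R*f**2 + R**2*(1 - 16*R))
w = -403095016/307032725 (w = 24906*(-1/10475) + 31210*(1/29311) = -24906/10475 + 31210/29311 = -403095016/307032725 ≈ -1.3129)
F(198, 167)/w = (198*(198 + 167**2 - 16*198**2))/(-403095016/307032725) = (198*(198 + 27889 - 16*39204))*(-307032725/403095016) = (198*(198 + 27889 - 627264))*(-307032725/403095016) = (198*(-599177))*(-307032725/403095016) = -118637046*(-307032725/403095016) = 18212727759665175/201547508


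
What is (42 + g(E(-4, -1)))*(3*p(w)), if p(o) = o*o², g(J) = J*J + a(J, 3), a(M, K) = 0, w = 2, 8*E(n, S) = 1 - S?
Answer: 2019/2 ≈ 1009.5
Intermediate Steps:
E(n, S) = ⅛ - S/8 (E(n, S) = (1 - S)/8 = ⅛ - S/8)
g(J) = J² (g(J) = J*J + 0 = J² + 0 = J²)
p(o) = o³
(42 + g(E(-4, -1)))*(3*p(w)) = (42 + (⅛ - ⅛*(-1))²)*(3*2³) = (42 + (⅛ + ⅛)²)*(3*8) = (42 + (¼)²)*24 = (42 + 1/16)*24 = (673/16)*24 = 2019/2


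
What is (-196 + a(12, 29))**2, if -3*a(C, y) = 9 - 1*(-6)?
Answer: 40401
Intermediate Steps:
a(C, y) = -5 (a(C, y) = -(9 - 1*(-6))/3 = -(9 + 6)/3 = -1/3*15 = -5)
(-196 + a(12, 29))**2 = (-196 - 5)**2 = (-201)**2 = 40401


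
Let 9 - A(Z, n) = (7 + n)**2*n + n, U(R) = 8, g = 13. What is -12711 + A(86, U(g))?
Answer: -14510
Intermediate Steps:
A(Z, n) = 9 - n - n*(7 + n)**2 (A(Z, n) = 9 - ((7 + n)**2*n + n) = 9 - (n*(7 + n)**2 + n) = 9 - (n + n*(7 + n)**2) = 9 + (-n - n*(7 + n)**2) = 9 - n - n*(7 + n)**2)
-12711 + A(86, U(g)) = -12711 + (9 - 1*8 - 1*8*(7 + 8)**2) = -12711 + (9 - 8 - 1*8*15**2) = -12711 + (9 - 8 - 1*8*225) = -12711 + (9 - 8 - 1800) = -12711 - 1799 = -14510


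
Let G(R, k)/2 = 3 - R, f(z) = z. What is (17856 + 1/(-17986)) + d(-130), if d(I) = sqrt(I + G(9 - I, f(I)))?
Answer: 321158015/17986 + I*sqrt(402) ≈ 17856.0 + 20.05*I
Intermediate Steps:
G(R, k) = 6 - 2*R (G(R, k) = 2*(3 - R) = 6 - 2*R)
d(I) = sqrt(-12 + 3*I) (d(I) = sqrt(I + (6 - 2*(9 - I))) = sqrt(I + (6 + (-18 + 2*I))) = sqrt(I + (-12 + 2*I)) = sqrt(-12 + 3*I))
(17856 + 1/(-17986)) + d(-130) = (17856 + 1/(-17986)) + sqrt(-12 + 3*(-130)) = (17856 - 1/17986) + sqrt(-12 - 390) = 321158015/17986 + sqrt(-402) = 321158015/17986 + I*sqrt(402)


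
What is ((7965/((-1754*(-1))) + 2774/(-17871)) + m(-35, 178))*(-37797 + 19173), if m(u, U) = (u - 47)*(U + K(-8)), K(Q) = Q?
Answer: 1355895658847264/5224289 ≈ 2.5954e+8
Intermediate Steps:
m(u, U) = (-47 + u)*(-8 + U) (m(u, U) = (u - 47)*(U - 8) = (-47 + u)*(-8 + U))
((7965/((-1754*(-1))) + 2774/(-17871)) + m(-35, 178))*(-37797 + 19173) = ((7965/((-1754*(-1))) + 2774/(-17871)) + (376 - 47*178 - 8*(-35) + 178*(-35)))*(-37797 + 19173) = ((7965/1754 + 2774*(-1/17871)) + (376 - 8366 + 280 - 6230))*(-18624) = ((7965*(1/1754) - 2774/17871) - 13940)*(-18624) = ((7965/1754 - 2774/17871) - 13940)*(-18624) = (137476919/31345734 - 13940)*(-18624) = -436822055041/31345734*(-18624) = 1355895658847264/5224289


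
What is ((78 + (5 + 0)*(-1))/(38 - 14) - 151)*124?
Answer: -110081/6 ≈ -18347.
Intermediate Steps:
((78 + (5 + 0)*(-1))/(38 - 14) - 151)*124 = ((78 + 5*(-1))/24 - 151)*124 = ((78 - 5)*(1/24) - 151)*124 = (73*(1/24) - 151)*124 = (73/24 - 151)*124 = -3551/24*124 = -110081/6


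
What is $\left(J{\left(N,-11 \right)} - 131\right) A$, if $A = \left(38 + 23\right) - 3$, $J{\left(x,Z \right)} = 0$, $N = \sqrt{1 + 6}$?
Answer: $-7598$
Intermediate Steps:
$N = \sqrt{7} \approx 2.6458$
$A = 58$ ($A = 61 - 3 = 58$)
$\left(J{\left(N,-11 \right)} - 131\right) A = \left(0 - 131\right) 58 = \left(-131\right) 58 = -7598$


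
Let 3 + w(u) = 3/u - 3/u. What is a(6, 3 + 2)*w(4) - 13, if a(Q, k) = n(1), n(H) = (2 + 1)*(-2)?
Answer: 5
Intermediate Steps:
n(H) = -6 (n(H) = 3*(-2) = -6)
a(Q, k) = -6
w(u) = -3 (w(u) = -3 + (3/u - 3/u) = -3 + 0 = -3)
a(6, 3 + 2)*w(4) - 13 = -6*(-3) - 13 = 18 - 13 = 5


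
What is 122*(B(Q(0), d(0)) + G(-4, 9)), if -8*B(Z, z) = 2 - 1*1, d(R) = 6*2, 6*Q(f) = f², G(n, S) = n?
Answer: -2013/4 ≈ -503.25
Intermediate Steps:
Q(f) = f²/6
d(R) = 12
B(Z, z) = -⅛ (B(Z, z) = -(2 - 1*1)/8 = -(2 - 1)/8 = -⅛*1 = -⅛)
122*(B(Q(0), d(0)) + G(-4, 9)) = 122*(-⅛ - 4) = 122*(-33/8) = -2013/4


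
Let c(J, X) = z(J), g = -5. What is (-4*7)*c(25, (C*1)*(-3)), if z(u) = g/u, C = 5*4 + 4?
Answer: 28/5 ≈ 5.6000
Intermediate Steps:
C = 24 (C = 20 + 4 = 24)
z(u) = -5/u
c(J, X) = -5/J
(-4*7)*c(25, (C*1)*(-3)) = (-4*7)*(-5/25) = -(-140)/25 = -28*(-⅕) = 28/5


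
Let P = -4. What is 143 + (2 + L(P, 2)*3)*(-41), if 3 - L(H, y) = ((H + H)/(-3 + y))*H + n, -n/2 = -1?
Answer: -3998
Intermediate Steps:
n = 2 (n = -2*(-1) = 2)
L(H, y) = 1 - 2*H**2/(-3 + y) (L(H, y) = 3 - (((H + H)/(-3 + y))*H + 2) = 3 - (((2*H)/(-3 + y))*H + 2) = 3 - ((2*H/(-3 + y))*H + 2) = 3 - (2*H**2/(-3 + y) + 2) = 3 - (2 + 2*H**2/(-3 + y)) = 3 + (-2 - 2*H**2/(-3 + y)) = 1 - 2*H**2/(-3 + y))
143 + (2 + L(P, 2)*3)*(-41) = 143 + (2 + ((-3 + 2 - 2*(-4)**2)/(-3 + 2))*3)*(-41) = 143 + (2 + ((-3 + 2 - 2*16)/(-1))*3)*(-41) = 143 + (2 - (-3 + 2 - 32)*3)*(-41) = 143 + (2 - 1*(-33)*3)*(-41) = 143 + (2 + 33*3)*(-41) = 143 + (2 + 99)*(-41) = 143 + 101*(-41) = 143 - 4141 = -3998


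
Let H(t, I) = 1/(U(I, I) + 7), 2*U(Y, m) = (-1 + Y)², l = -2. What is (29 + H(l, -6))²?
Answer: 3345241/3969 ≈ 842.84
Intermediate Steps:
U(Y, m) = (-1 + Y)²/2
H(t, I) = 1/(7 + (-1 + I)²/2) (H(t, I) = 1/((-1 + I)²/2 + 7) = 1/(7 + (-1 + I)²/2))
(29 + H(l, -6))² = (29 + 2/(14 + (-1 - 6)²))² = (29 + 2/(14 + (-7)²))² = (29 + 2/(14 + 49))² = (29 + 2/63)² = (1829/63)² = 3345241/3969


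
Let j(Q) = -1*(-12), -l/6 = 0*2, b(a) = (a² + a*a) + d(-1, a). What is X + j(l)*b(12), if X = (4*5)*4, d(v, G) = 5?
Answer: 3596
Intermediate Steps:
b(a) = 5 + 2*a² (b(a) = (a² + a*a) + 5 = (a² + a²) + 5 = 2*a² + 5 = 5 + 2*a²)
X = 80 (X = 20*4 = 80)
l = 0 (l = -0*2 = -6*0 = 0)
j(Q) = 12
X + j(l)*b(12) = 80 + 12*(5 + 2*12²) = 80 + 12*(5 + 2*144) = 80 + 12*(5 + 288) = 80 + 12*293 = 80 + 3516 = 3596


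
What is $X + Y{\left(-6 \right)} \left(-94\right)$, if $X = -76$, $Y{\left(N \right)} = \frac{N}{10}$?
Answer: $- \frac{98}{5} \approx -19.6$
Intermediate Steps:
$Y{\left(N \right)} = \frac{N}{10}$ ($Y{\left(N \right)} = N \frac{1}{10} = \frac{N}{10}$)
$X + Y{\left(-6 \right)} \left(-94\right) = -76 + \frac{1}{10} \left(-6\right) \left(-94\right) = -76 - - \frac{282}{5} = -76 + \frac{282}{5} = - \frac{98}{5}$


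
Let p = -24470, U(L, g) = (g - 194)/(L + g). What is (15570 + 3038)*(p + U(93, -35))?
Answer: -13206925656/29 ≈ -4.5541e+8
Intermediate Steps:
U(L, g) = (-194 + g)/(L + g)
(15570 + 3038)*(p + U(93, -35)) = (15570 + 3038)*(-24470 + (-194 - 35)/(93 - 35)) = 18608*(-24470 - 229/58) = 18608*(-1419489/58) = -13206925656/29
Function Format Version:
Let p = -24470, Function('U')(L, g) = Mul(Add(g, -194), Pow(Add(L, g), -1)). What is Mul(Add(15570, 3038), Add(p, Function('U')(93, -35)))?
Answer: Rational(-13206925656, 29) ≈ -4.5541e+8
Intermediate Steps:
Function('U')(L, g) = Mul(Pow(Add(L, g), -1), Add(-194, g)) (Function('U')(L, g) = Mul(Add(-194, g), Pow(Add(L, g), -1)) = Mul(Pow(Add(L, g), -1), Add(-194, g)))
Mul(Add(15570, 3038), Add(p, Function('U')(93, -35))) = Mul(Add(15570, 3038), Add(-24470, Mul(Pow(Add(93, -35), -1), Add(-194, -35)))) = Mul(18608, Add(-24470, Mul(Pow(58, -1), -229))) = Mul(18608, Add(-24470, Mul(Rational(1, 58), -229))) = Mul(18608, Add(-24470, Rational(-229, 58))) = Mul(18608, Rational(-1419489, 58)) = Rational(-13206925656, 29)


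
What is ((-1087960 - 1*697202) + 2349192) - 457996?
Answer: 106034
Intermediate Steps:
((-1087960 - 1*697202) + 2349192) - 457996 = ((-1087960 - 697202) + 2349192) - 457996 = (-1785162 + 2349192) - 457996 = 564030 - 457996 = 106034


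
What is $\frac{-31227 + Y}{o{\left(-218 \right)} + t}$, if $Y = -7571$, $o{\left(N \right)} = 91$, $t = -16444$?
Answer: $\frac{38798}{16353} \approx 2.3725$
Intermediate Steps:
$\frac{-31227 + Y}{o{\left(-218 \right)} + t} = \frac{-31227 - 7571}{91 - 16444} = - \frac{38798}{-16353} = \left(-38798\right) \left(- \frac{1}{16353}\right) = \frac{38798}{16353}$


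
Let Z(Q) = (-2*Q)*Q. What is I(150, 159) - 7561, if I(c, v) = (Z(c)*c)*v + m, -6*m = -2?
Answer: -3219772682/3 ≈ -1.0733e+9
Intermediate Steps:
Z(Q) = -2*Q²
m = ⅓ (m = -⅙*(-2) = ⅓ ≈ 0.33333)
I(c, v) = ⅓ - 2*v*c³ (I(c, v) = ((-2*c²)*c)*v + ⅓ = (-2*c³)*v + ⅓ = -2*v*c³ + ⅓ = ⅓ - 2*v*c³)
I(150, 159) - 7561 = (⅓ - 2*159*150³) - 7561 = (⅓ - 2*159*3375000) - 7561 = (⅓ - 1073250000) - 7561 = -3219749999/3 - 7561 = -3219772682/3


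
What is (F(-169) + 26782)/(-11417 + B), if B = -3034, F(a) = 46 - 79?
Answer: -26749/14451 ≈ -1.8510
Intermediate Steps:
F(a) = -33
(F(-169) + 26782)/(-11417 + B) = (-33 + 26782)/(-11417 - 3034) = 26749/(-14451) = 26749*(-1/14451) = -26749/14451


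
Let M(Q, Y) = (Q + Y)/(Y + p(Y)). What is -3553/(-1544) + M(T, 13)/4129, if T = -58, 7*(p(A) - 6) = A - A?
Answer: 278666923/121128344 ≈ 2.3006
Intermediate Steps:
p(A) = 6 (p(A) = 6 + (A - A)/7 = 6 + (1/7)*0 = 6 + 0 = 6)
M(Q, Y) = (Q + Y)/(6 + Y) (M(Q, Y) = (Q + Y)/(Y + 6) = (Q + Y)/(6 + Y))
-3553/(-1544) + M(T, 13)/4129 = -3553/(-1544) + ((-58 + 13)/(6 + 13))/4129 = -3553*(-1/1544) + (-45/19)*(1/4129) = 3553/1544 + ((1/19)*(-45))*(1/4129) = 3553/1544 - 45/19*1/4129 = 3553/1544 - 45/78451 = 278666923/121128344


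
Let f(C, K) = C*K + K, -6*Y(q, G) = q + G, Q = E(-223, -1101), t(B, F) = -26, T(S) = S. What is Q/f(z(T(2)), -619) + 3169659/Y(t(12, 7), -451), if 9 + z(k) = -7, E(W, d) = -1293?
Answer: 6540040227/164035 ≈ 39870.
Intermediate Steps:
Q = -1293
z(k) = -16 (z(k) = -9 - 7 = -16)
Y(q, G) = -G/6 - q/6 (Y(q, G) = -(q + G)/6 = -(G + q)/6 = -G/6 - q/6)
f(C, K) = K + C*K
Q/f(z(T(2)), -619) + 3169659/Y(t(12, 7), -451) = -1293*(-1/(619*(1 - 16))) + 3169659/(-⅙*(-451) - ⅙*(-26)) = -1293/((-619*(-15))) + 3169659/(451/6 + 13/3) = -1293/9285 + 3169659/(159/2) = -1293*1/9285 + 3169659*(2/159) = -431/3095 + 2113106/53 = 6540040227/164035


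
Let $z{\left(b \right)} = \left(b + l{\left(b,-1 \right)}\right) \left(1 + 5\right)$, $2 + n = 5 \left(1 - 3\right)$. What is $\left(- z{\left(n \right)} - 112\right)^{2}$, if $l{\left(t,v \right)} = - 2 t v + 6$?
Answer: $4624$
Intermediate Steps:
$n = -12$ ($n = -2 + 5 \left(1 - 3\right) = -2 + 5 \left(-2\right) = -2 - 10 = -12$)
$l{\left(t,v \right)} = 6 - 2 t v$ ($l{\left(t,v \right)} = - 2 t v + 6 = 6 - 2 t v$)
$z{\left(b \right)} = 36 + 18 b$ ($z{\left(b \right)} = \left(b - \left(-6 + 2 b \left(-1\right)\right)\right) \left(1 + 5\right) = \left(b + \left(6 + 2 b\right)\right) 6 = \left(6 + 3 b\right) 6 = 36 + 18 b$)
$\left(- z{\left(n \right)} - 112\right)^{2} = \left(- (36 + 18 \left(-12\right)) - 112\right)^{2} = \left(- (36 - 216) - 112\right)^{2} = \left(\left(-1\right) \left(-180\right) - 112\right)^{2} = \left(180 - 112\right)^{2} = 68^{2} = 4624$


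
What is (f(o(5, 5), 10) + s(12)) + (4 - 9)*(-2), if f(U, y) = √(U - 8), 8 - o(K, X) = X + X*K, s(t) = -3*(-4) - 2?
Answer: 20 + I*√30 ≈ 20.0 + 5.4772*I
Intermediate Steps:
s(t) = 10 (s(t) = 12 - 2 = 10)
o(K, X) = 8 - X - K*X (o(K, X) = 8 - (X + X*K) = 8 - (X + K*X) = 8 + (-X - K*X) = 8 - X - K*X)
f(U, y) = √(-8 + U)
(f(o(5, 5), 10) + s(12)) + (4 - 9)*(-2) = (√(-8 + (8 - 1*5 - 1*5*5)) + 10) + (4 - 9)*(-2) = (√(-8 + (8 - 5 - 25)) + 10) - 5*(-2) = (√(-8 - 22) + 10) + 10 = (√(-30) + 10) + 10 = (I*√30 + 10) + 10 = (10 + I*√30) + 10 = 20 + I*√30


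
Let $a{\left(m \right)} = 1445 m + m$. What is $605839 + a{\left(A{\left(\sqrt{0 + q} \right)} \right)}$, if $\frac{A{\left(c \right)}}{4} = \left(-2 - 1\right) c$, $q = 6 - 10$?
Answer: $605839 - 34704 i \approx 6.0584 \cdot 10^{5} - 34704.0 i$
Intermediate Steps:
$q = -4$ ($q = 6 - 10 = -4$)
$A{\left(c \right)} = - 12 c$ ($A{\left(c \right)} = 4 \left(-2 - 1\right) c = 4 \left(- 3 c\right) = - 12 c$)
$a{\left(m \right)} = 1446 m$
$605839 + a{\left(A{\left(\sqrt{0 + q} \right)} \right)} = 605839 + 1446 \left(- 12 \sqrt{0 - 4}\right) = 605839 + 1446 \left(- 12 \sqrt{-4}\right) = 605839 + 1446 \left(- 12 \cdot 2 i\right) = 605839 + 1446 \left(- 24 i\right) = 605839 - 34704 i$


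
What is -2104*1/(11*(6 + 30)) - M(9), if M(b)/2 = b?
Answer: -2308/99 ≈ -23.313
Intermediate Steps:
M(b) = 2*b
-2104*1/(11*(6 + 30)) - M(9) = -2104*1/(11*(6 + 30)) - 2*9 = -2104/(36*11) - 1*18 = -2104/396 - 18 = -2104*1/396 - 18 = -526/99 - 18 = -2308/99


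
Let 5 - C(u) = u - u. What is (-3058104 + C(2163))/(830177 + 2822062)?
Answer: -3058099/3652239 ≈ -0.83732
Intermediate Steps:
C(u) = 5 (C(u) = 5 - (u - u) = 5 - 1*0 = 5 + 0 = 5)
(-3058104 + C(2163))/(830177 + 2822062) = (-3058104 + 5)/(830177 + 2822062) = -3058099/3652239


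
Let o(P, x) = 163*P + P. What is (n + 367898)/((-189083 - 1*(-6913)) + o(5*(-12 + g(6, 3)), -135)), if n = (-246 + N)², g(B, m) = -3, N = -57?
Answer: -459707/194470 ≈ -2.3639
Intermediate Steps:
n = 91809 (n = (-246 - 57)² = (-303)² = 91809)
o(P, x) = 164*P
(n + 367898)/((-189083 - 1*(-6913)) + o(5*(-12 + g(6, 3)), -135)) = (91809 + 367898)/((-189083 - 1*(-6913)) + 164*(5*(-12 - 3))) = 459707/((-189083 + 6913) + 164*(5*(-15))) = 459707/(-182170 + 164*(-75)) = 459707/(-182170 - 12300) = 459707/(-194470) = 459707*(-1/194470) = -459707/194470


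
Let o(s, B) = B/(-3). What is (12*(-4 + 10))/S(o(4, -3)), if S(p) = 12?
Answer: 6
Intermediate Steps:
o(s, B) = -B/3 (o(s, B) = B*(-⅓) = -B/3)
(12*(-4 + 10))/S(o(4, -3)) = (12*(-4 + 10))/12 = (12*6)*(1/12) = 72*(1/12) = 6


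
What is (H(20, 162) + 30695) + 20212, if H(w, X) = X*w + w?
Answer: 54167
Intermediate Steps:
H(w, X) = w + X*w
(H(20, 162) + 30695) + 20212 = (20*(1 + 162) + 30695) + 20212 = (20*163 + 30695) + 20212 = (3260 + 30695) + 20212 = 33955 + 20212 = 54167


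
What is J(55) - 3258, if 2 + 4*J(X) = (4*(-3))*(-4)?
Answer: -6493/2 ≈ -3246.5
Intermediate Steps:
J(X) = 23/2 (J(X) = -1/2 + ((4*(-3))*(-4))/4 = -1/2 + (-12*(-4))/4 = -1/2 + (1/4)*48 = -1/2 + 12 = 23/2)
J(55) - 3258 = 23/2 - 3258 = -6493/2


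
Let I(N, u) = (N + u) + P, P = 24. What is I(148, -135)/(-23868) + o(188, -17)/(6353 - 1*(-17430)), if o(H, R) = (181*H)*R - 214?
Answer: -812532523/33391332 ≈ -24.334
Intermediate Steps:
o(H, R) = -214 + 181*H*R (o(H, R) = 181*H*R - 214 = -214 + 181*H*R)
I(N, u) = 24 + N + u (I(N, u) = (N + u) + 24 = 24 + N + u)
I(148, -135)/(-23868) + o(188, -17)/(6353 - 1*(-17430)) = (24 + 148 - 135)/(-23868) + (-214 + 181*188*(-17))/(6353 - 1*(-17430)) = 37*(-1/23868) + (-214 - 578476)/(6353 + 17430) = -37/23868 - 578690/23783 = -812532523/33391332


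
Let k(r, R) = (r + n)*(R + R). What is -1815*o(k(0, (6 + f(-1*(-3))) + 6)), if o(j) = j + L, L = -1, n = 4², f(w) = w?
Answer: -869385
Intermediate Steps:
n = 16
k(r, R) = 2*R*(16 + r) (k(r, R) = (r + 16)*(R + R) = (16 + r)*(2*R) = 2*R*(16 + r))
o(j) = -1 + j (o(j) = j - 1 = -1 + j)
-1815*o(k(0, (6 + f(-1*(-3))) + 6)) = -1815*(-1 + 2*((6 - 1*(-3)) + 6)*(16 + 0)) = -1815*(-1 + 2*((6 + 3) + 6)*16) = -1815*(-1 + 2*(9 + 6)*16) = -1815*(-1 + 2*15*16) = -1815*(-1 + 480) = -1815*479 = -869385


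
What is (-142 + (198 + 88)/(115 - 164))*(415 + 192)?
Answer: -4397108/49 ≈ -89737.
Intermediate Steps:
(-142 + (198 + 88)/(115 - 164))*(415 + 192) = (-142 + 286/(-49))*607 = (-142 + 286*(-1/49))*607 = (-142 - 286/49)*607 = -7244/49*607 = -4397108/49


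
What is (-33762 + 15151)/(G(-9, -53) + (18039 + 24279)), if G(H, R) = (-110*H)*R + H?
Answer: 18611/10161 ≈ 1.8316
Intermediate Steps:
G(H, R) = H - 110*H*R (G(H, R) = -110*H*R + H = H - 110*H*R)
(-33762 + 15151)/(G(-9, -53) + (18039 + 24279)) = (-33762 + 15151)/(-9*(1 - 110*(-53)) + (18039 + 24279)) = -18611/(-9*(1 + 5830) + 42318) = -18611/(-9*5831 + 42318) = -18611/(-52479 + 42318) = -18611/(-10161) = -18611*(-1/10161) = 18611/10161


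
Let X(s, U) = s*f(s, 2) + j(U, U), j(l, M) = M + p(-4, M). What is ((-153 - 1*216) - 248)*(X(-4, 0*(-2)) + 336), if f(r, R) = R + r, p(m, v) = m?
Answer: -209780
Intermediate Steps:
j(l, M) = -4 + M (j(l, M) = M - 4 = -4 + M)
X(s, U) = -4 + U + s*(2 + s) (X(s, U) = s*(2 + s) + (-4 + U) = -4 + U + s*(2 + s))
((-153 - 1*216) - 248)*(X(-4, 0*(-2)) + 336) = ((-153 - 1*216) - 248)*((-4 + 0*(-2) - 4*(2 - 4)) + 336) = ((-153 - 216) - 248)*((-4 + 0 - 4*(-2)) + 336) = (-369 - 248)*((-4 + 0 + 8) + 336) = -617*(4 + 336) = -617*340 = -209780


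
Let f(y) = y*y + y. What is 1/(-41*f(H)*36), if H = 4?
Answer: -1/29520 ≈ -3.3875e-5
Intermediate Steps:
f(y) = y + y² (f(y) = y² + y = y + y²)
1/(-41*f(H)*36) = 1/(-164*(1 + 4)*36) = 1/(-164*5*36) = 1/(-41*20*36) = 1/(-820*36) = 1/(-29520) = -1/29520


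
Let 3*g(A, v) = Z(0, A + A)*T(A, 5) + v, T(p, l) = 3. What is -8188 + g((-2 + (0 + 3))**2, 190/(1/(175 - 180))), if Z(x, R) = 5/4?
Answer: -102041/12 ≈ -8503.4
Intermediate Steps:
Z(x, R) = 5/4 (Z(x, R) = 5*(1/4) = 5/4)
g(A, v) = 5/4 + v/3 (g(A, v) = ((5/4)*3 + v)/3 = (15/4 + v)/3 = 5/4 + v/3)
-8188 + g((-2 + (0 + 3))**2, 190/(1/(175 - 180))) = -8188 + (5/4 + (190/(1/(175 - 180)))/3) = -8188 + (5/4 + (190/(1/(-5)))/3) = -8188 + (5/4 + (190/(-1/5))/3) = -8188 + (5/4 + (190*(-5))/3) = -8188 + (5/4 + (1/3)*(-950)) = -8188 + (5/4 - 950/3) = -8188 - 3785/12 = -102041/12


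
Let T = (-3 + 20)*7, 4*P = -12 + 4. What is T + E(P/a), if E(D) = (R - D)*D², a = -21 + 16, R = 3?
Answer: 14927/125 ≈ 119.42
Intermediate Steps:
P = -2 (P = (-12 + 4)/4 = (¼)*(-8) = -2)
a = -5
T = 119 (T = 17*7 = 119)
E(D) = D²*(3 - D) (E(D) = (3 - D)*D² = D²*(3 - D))
T + E(P/a) = 119 + (-2/(-5))²*(3 - (-2)/(-5)) = 119 + (-2*(-⅕))²*(3 - (-2)*(-1)/5) = 119 + (⅖)²*(3 - 1*⅖) = 119 + 4*(3 - ⅖)/25 = 119 + (4/25)*(13/5) = 119 + 52/125 = 14927/125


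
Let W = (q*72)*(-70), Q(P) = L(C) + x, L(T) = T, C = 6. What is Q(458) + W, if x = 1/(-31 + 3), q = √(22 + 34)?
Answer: 167/28 - 10080*√14 ≈ -37710.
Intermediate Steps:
q = 2*√14 (q = √56 = 2*√14 ≈ 7.4833)
x = -1/28 (x = 1/(-28) = -1/28 ≈ -0.035714)
Q(P) = 167/28 (Q(P) = 6 - 1/28 = 167/28)
W = -10080*√14 (W = ((2*√14)*72)*(-70) = (144*√14)*(-70) = -10080*√14 ≈ -37716.)
Q(458) + W = 167/28 - 10080*√14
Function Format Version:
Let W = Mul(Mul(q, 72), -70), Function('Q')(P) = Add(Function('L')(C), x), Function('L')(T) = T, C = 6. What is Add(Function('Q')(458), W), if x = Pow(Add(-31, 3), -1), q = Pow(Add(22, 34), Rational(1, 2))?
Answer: Add(Rational(167, 28), Mul(-10080, Pow(14, Rational(1, 2)))) ≈ -37710.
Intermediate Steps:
q = Mul(2, Pow(14, Rational(1, 2))) (q = Pow(56, Rational(1, 2)) = Mul(2, Pow(14, Rational(1, 2))) ≈ 7.4833)
x = Rational(-1, 28) (x = Pow(-28, -1) = Rational(-1, 28) ≈ -0.035714)
Function('Q')(P) = Rational(167, 28) (Function('Q')(P) = Add(6, Rational(-1, 28)) = Rational(167, 28))
W = Mul(-10080, Pow(14, Rational(1, 2))) (W = Mul(Mul(Mul(2, Pow(14, Rational(1, 2))), 72), -70) = Mul(Mul(144, Pow(14, Rational(1, 2))), -70) = Mul(-10080, Pow(14, Rational(1, 2))) ≈ -37716.)
Add(Function('Q')(458), W) = Add(Rational(167, 28), Mul(-10080, Pow(14, Rational(1, 2))))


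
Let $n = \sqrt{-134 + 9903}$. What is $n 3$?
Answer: $3 \sqrt{9769} \approx 296.51$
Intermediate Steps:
$n = \sqrt{9769} \approx 98.838$
$n 3 = \sqrt{9769} \cdot 3 = 3 \sqrt{9769}$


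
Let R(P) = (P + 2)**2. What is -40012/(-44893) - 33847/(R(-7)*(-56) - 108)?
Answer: 1579831467/67698644 ≈ 23.336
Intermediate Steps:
R(P) = (2 + P)**2
-40012/(-44893) - 33847/(R(-7)*(-56) - 108) = -40012/(-44893) - 33847/((2 - 7)**2*(-56) - 108) = -40012*(-1/44893) - 33847/((-5)**2*(-56) - 108) = 40012/44893 - 33847/(25*(-56) - 108) = 40012/44893 - 33847/(-1400 - 108) = 40012/44893 - 33847/(-1508) = 40012/44893 - 33847*(-1/1508) = 40012/44893 + 33847/1508 = 1579831467/67698644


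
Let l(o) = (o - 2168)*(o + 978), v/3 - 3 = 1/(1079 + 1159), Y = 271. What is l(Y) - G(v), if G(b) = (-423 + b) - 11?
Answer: -1767220289/746 ≈ -2.3689e+6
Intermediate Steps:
v = 6715/746 (v = 9 + 3/(1079 + 1159) = 9 + 3/2238 = 9 + 3*(1/2238) = 9 + 1/746 = 6715/746 ≈ 9.0013)
l(o) = (-2168 + o)*(978 + o)
G(b) = -434 + b
l(Y) - G(v) = (-2120304 + 271² - 1190*271) - (-434 + 6715/746) = (-2120304 + 73441 - 322490) - 1*(-317049/746) = -2369353 + 317049/746 = -1767220289/746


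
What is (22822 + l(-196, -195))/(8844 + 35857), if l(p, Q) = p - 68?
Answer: 22558/44701 ≈ 0.50464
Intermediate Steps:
l(p, Q) = -68 + p
(22822 + l(-196, -195))/(8844 + 35857) = (22822 + (-68 - 196))/(8844 + 35857) = (22822 - 264)/44701 = 22558*(1/44701) = 22558/44701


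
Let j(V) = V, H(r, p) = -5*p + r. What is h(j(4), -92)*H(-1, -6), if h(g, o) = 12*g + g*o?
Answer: -9280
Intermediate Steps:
H(r, p) = r - 5*p
h(j(4), -92)*H(-1, -6) = (4*(12 - 92))*(-1 - 5*(-6)) = (4*(-80))*(-1 + 30) = -320*29 = -9280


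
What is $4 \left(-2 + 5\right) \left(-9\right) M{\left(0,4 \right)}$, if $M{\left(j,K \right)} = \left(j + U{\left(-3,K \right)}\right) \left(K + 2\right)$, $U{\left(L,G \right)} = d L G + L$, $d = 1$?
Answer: $9720$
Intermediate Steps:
$U{\left(L,G \right)} = L + G L$ ($U{\left(L,G \right)} = 1 L G + L = L G + L = G L + L = L + G L$)
$M{\left(j,K \right)} = \left(2 + K\right) \left(-3 + j - 3 K\right)$ ($M{\left(j,K \right)} = \left(j - 3 \left(1 + K\right)\right) \left(K + 2\right) = \left(j - \left(3 + 3 K\right)\right) \left(2 + K\right) = \left(-3 + j - 3 K\right) \left(2 + K\right) = \left(2 + K\right) \left(-3 + j - 3 K\right)$)
$4 \left(-2 + 5\right) \left(-9\right) M{\left(0,4 \right)} = 4 \left(-2 + 5\right) \left(-9\right) \left(-6 - 36 - 3 \cdot 4^{2} + 2 \cdot 0 + 4 \cdot 0\right) = 4 \cdot 3 \left(-9\right) \left(-6 - 36 - 48 + 0 + 0\right) = 12 \left(-9\right) \left(-6 - 36 - 48 + 0 + 0\right) = \left(-108\right) \left(-90\right) = 9720$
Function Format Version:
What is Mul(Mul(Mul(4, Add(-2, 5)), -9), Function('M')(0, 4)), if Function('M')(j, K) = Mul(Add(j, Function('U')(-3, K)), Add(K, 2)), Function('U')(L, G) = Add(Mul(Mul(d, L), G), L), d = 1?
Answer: 9720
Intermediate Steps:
Function('U')(L, G) = Add(L, Mul(G, L)) (Function('U')(L, G) = Add(Mul(Mul(1, L), G), L) = Add(Mul(L, G), L) = Add(Mul(G, L), L) = Add(L, Mul(G, L)))
Function('M')(j, K) = Mul(Add(2, K), Add(-3, j, Mul(-3, K))) (Function('M')(j, K) = Mul(Add(j, Mul(-3, Add(1, K))), Add(K, 2)) = Mul(Add(j, Add(-3, Mul(-3, K))), Add(2, K)) = Mul(Add(-3, j, Mul(-3, K)), Add(2, K)) = Mul(Add(2, K), Add(-3, j, Mul(-3, K))))
Mul(Mul(Mul(4, Add(-2, 5)), -9), Function('M')(0, 4)) = Mul(Mul(Mul(4, Add(-2, 5)), -9), Add(-6, Mul(-9, 4), Mul(-3, Pow(4, 2)), Mul(2, 0), Mul(4, 0))) = Mul(Mul(Mul(4, 3), -9), Add(-6, -36, Mul(-3, 16), 0, 0)) = Mul(Mul(12, -9), Add(-6, -36, -48, 0, 0)) = Mul(-108, -90) = 9720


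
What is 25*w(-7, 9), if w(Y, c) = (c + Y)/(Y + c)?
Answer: 25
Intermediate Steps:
w(Y, c) = 1 (w(Y, c) = (Y + c)/(Y + c) = 1)
25*w(-7, 9) = 25*1 = 25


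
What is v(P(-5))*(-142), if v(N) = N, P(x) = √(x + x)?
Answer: -142*I*√10 ≈ -449.04*I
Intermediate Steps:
P(x) = √2*√x (P(x) = √(2*x) = √2*√x)
v(P(-5))*(-142) = (√2*√(-5))*(-142) = (√2*(I*√5))*(-142) = (I*√10)*(-142) = -142*I*√10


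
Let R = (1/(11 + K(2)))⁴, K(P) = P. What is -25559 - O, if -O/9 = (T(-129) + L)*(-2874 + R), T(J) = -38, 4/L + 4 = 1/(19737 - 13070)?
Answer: 83205872555545/84626243 ≈ 9.8322e+5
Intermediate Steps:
L = -26668/26667 (L = 4/(-4 + 1/(19737 - 13070)) = 4/(-4 + 1/6667) = 4/(-26667/6667) = 4*(-6667/26667) = -26668/26667 ≈ -1.0000)
R = 1/28561 (R = (1/(11 + 2))⁴ = (1/13)⁴ = 1/28561 ≈ 3.5013e-5)
O = -85368834700382/84626243 (O = -9*(-38 - 26668/26667)*(-2874 + 1/28561) = -(-1040014)*(-82084313)/(2963*28561) = -9*85368834700382/761636187 = -85368834700382/84626243 ≈ -1.0088e+6)
-25559 - O = -25559 - 1*(-85368834700382/84626243) = -25559 + 85368834700382/84626243 = 83205872555545/84626243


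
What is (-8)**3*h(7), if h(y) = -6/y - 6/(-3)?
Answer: -4096/7 ≈ -585.14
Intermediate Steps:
h(y) = 2 - 6/y (h(y) = -6/y - 6*(-1/3) = -6/y + 2 = 2 - 6/y)
(-8)**3*h(7) = (-8)**3*(2 - 6/7) = -512*(2 - 6*1/7) = -512*(2 - 6/7) = -512*8/7 = -4096/7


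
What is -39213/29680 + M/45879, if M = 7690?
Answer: -1570814027/1361688720 ≈ -1.1536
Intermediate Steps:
-39213/29680 + M/45879 = -39213/29680 + 7690/45879 = -1570814027/1361688720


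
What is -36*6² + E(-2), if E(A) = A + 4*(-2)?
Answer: -1306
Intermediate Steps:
E(A) = -8 + A (E(A) = A - 8 = -8 + A)
-36*6² + E(-2) = -36*6² + (-8 - 2) = -36*36 - 10 = -1296 - 10 = -1306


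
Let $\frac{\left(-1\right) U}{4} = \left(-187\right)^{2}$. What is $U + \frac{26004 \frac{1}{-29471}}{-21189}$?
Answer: $- \frac{29115703155880}{208153673} \approx -1.3988 \cdot 10^{5}$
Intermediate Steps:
$U = -139876$ ($U = - 4 \left(-187\right)^{2} = \left(-4\right) 34969 = -139876$)
$U + \frac{26004 \frac{1}{-29471}}{-21189} = -139876 + \frac{26004 \frac{1}{-29471}}{-21189} = -139876 + 26004 \left(- \frac{1}{29471}\right) \left(- \frac{1}{21189}\right) = -139876 - - \frac{8668}{208153673} = -139876 + \frac{8668}{208153673} = - \frac{29115703155880}{208153673}$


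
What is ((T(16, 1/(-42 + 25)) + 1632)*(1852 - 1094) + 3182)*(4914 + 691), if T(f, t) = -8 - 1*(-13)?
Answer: 6972776940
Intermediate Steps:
T(f, t) = 5 (T(f, t) = -8 + 13 = 5)
((T(16, 1/(-42 + 25)) + 1632)*(1852 - 1094) + 3182)*(4914 + 691) = ((5 + 1632)*(1852 - 1094) + 3182)*(4914 + 691) = (1637*758 + 3182)*5605 = (1240846 + 3182)*5605 = 1244028*5605 = 6972776940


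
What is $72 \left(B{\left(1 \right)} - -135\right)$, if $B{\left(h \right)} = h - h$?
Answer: $9720$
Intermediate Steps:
$B{\left(h \right)} = 0$
$72 \left(B{\left(1 \right)} - -135\right) = 72 \left(0 - -135\right) = 72 \left(0 + 135\right) = 72 \cdot 135 = 9720$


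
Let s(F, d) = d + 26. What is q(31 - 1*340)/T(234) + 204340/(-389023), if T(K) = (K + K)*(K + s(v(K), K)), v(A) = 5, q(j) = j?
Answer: -15787327129/29979668472 ≈ -0.52660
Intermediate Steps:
s(F, d) = 26 + d
T(K) = 2*K*(26 + 2*K) (T(K) = (K + K)*(K + (26 + K)) = (2*K)*(26 + 2*K) = 2*K*(26 + 2*K))
q(31 - 1*340)/T(234) + 204340/(-389023) = (31 - 1*340)/((4*234*(13 + 234))) + 204340/(-389023) = (31 - 340)/((4*234*247)) + 204340*(-1/389023) = -309/231192 - 204340/389023 = -309*1/231192 - 204340/389023 = -103/77064 - 204340/389023 = -15787327129/29979668472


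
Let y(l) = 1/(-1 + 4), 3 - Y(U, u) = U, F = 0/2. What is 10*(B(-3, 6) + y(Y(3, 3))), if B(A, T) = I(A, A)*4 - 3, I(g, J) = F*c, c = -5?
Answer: -80/3 ≈ -26.667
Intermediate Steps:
F = 0 (F = 0*(½) = 0)
Y(U, u) = 3 - U
y(l) = ⅓ (y(l) = 1/3 = ⅓)
I(g, J) = 0 (I(g, J) = 0*(-5) = 0)
B(A, T) = -3 (B(A, T) = 0*4 - 3 = 0 - 3 = -3)
10*(B(-3, 6) + y(Y(3, 3))) = 10*(-3 + ⅓) = 10*(-8/3) = -80/3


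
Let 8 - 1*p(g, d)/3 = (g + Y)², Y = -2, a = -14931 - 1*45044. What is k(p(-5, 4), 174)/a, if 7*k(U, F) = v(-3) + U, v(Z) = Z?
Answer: 18/59975 ≈ 0.00030013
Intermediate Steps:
a = -59975 (a = -14931 - 45044 = -59975)
p(g, d) = 24 - 3*(-2 + g)² (p(g, d) = 24 - 3*(g - 2)² = 24 - 3*(-2 + g)²)
k(U, F) = -3/7 + U/7 (k(U, F) = (-3 + U)/7 = -3/7 + U/7)
k(p(-5, 4), 174)/a = (-3/7 + (24 - 3*(-2 - 5)²)/7)/(-59975) = (-3/7 + (24 - 3*(-7)²)/7)*(-1/59975) = (-3/7 + (24 - 3*49)/7)*(-1/59975) = (-3/7 + (24 - 147)/7)*(-1/59975) = (-3/7 + (⅐)*(-123))*(-1/59975) = (-3/7 - 123/7)*(-1/59975) = -18*(-1/59975) = 18/59975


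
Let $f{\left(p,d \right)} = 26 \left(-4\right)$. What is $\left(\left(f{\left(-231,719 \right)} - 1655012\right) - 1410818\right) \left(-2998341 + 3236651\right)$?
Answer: $-730642731540$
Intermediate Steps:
$f{\left(p,d \right)} = -104$
$\left(\left(f{\left(-231,719 \right)} - 1655012\right) - 1410818\right) \left(-2998341 + 3236651\right) = \left(\left(-104 - 1655012\right) - 1410818\right) \left(-2998341 + 3236651\right) = \left(\left(-104 - 1655012\right) - 1410818\right) 238310 = \left(-1655116 - 1410818\right) 238310 = \left(-3065934\right) 238310 = -730642731540$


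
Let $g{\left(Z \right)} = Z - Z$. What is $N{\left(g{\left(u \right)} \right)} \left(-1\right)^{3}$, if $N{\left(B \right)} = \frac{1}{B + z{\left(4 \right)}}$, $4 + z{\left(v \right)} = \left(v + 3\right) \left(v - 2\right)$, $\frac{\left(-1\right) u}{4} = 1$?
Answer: $- \frac{1}{10} \approx -0.1$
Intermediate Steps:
$u = -4$ ($u = \left(-4\right) 1 = -4$)
$z{\left(v \right)} = -4 + \left(-2 + v\right) \left(3 + v\right)$ ($z{\left(v \right)} = -4 + \left(v + 3\right) \left(v - 2\right) = -4 + \left(3 + v\right) \left(-2 + v\right) = -4 + \left(-2 + v\right) \left(3 + v\right)$)
$g{\left(Z \right)} = 0$
$N{\left(B \right)} = \frac{1}{10 + B}$ ($N{\left(B \right)} = \frac{1}{B + \left(-10 + 4 + 4^{2}\right)} = \frac{1}{B + \left(-10 + 4 + 16\right)} = \frac{1}{B + 10} = \frac{1}{10 + B}$)
$N{\left(g{\left(u \right)} \right)} \left(-1\right)^{3} = \frac{\left(-1\right)^{3}}{10 + 0} = \frac{1}{10} \left(-1\right) = - \frac{1}{10}$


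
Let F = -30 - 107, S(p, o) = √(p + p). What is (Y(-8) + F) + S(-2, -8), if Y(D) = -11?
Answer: -148 + 2*I ≈ -148.0 + 2.0*I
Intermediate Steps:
S(p, o) = √2*√p (S(p, o) = √(2*p) = √2*√p)
F = -137
(Y(-8) + F) + S(-2, -8) = (-11 - 137) + √2*√(-2) = -148 + √2*(I*√2) = -148 + 2*I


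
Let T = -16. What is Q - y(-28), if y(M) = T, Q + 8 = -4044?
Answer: -4036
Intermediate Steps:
Q = -4052 (Q = -8 - 4044 = -4052)
y(M) = -16
Q - y(-28) = -4052 - 1*(-16) = -4052 + 16 = -4036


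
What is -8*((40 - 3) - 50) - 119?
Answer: -15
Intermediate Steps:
-8*((40 - 3) - 50) - 119 = -8*(37 - 50) - 119 = -8*(-13) - 119 = 104 - 119 = -15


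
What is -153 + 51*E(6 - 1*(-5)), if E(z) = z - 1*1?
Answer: 357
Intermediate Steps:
E(z) = -1 + z (E(z) = z - 1 = -1 + z)
-153 + 51*E(6 - 1*(-5)) = -153 + 51*(-1 + (6 - 1*(-5))) = -153 + 51*(-1 + (6 + 5)) = -153 + 51*(-1 + 11) = -153 + 51*10 = -153 + 510 = 357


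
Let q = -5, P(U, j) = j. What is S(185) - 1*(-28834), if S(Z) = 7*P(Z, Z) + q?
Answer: 30124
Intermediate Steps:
S(Z) = -5 + 7*Z (S(Z) = 7*Z - 5 = -5 + 7*Z)
S(185) - 1*(-28834) = (-5 + 7*185) - 1*(-28834) = (-5 + 1295) + 28834 = 1290 + 28834 = 30124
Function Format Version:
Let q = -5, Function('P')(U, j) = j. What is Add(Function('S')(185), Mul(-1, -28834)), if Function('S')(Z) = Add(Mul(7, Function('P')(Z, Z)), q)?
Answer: 30124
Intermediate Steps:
Function('S')(Z) = Add(-5, Mul(7, Z)) (Function('S')(Z) = Add(Mul(7, Z), -5) = Add(-5, Mul(7, Z)))
Add(Function('S')(185), Mul(-1, -28834)) = Add(Add(-5, Mul(7, 185)), Mul(-1, -28834)) = Add(Add(-5, 1295), 28834) = Add(1290, 28834) = 30124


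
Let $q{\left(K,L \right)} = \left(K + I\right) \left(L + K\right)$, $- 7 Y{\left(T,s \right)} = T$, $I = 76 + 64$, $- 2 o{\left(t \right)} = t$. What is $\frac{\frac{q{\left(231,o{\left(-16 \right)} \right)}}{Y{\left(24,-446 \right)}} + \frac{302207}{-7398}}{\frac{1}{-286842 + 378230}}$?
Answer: $- \frac{17512476063049}{7398} \approx -2.3672 \cdot 10^{9}$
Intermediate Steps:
$o{\left(t \right)} = - \frac{t}{2}$
$I = 140$
$Y{\left(T,s \right)} = - \frac{T}{7}$
$q{\left(K,L \right)} = \left(140 + K\right) \left(K + L\right)$ ($q{\left(K,L \right)} = \left(K + 140\right) \left(L + K\right) = \left(140 + K\right) \left(K + L\right)$)
$\frac{\frac{q{\left(231,o{\left(-16 \right)} \right)}}{Y{\left(24,-446 \right)}} + \frac{302207}{-7398}}{\frac{1}{-286842 + 378230}} = \frac{\frac{231^{2} + 140 \cdot 231 + 140 \left(\left(- \frac{1}{2}\right) \left(-16\right)\right) + 231 \left(\left(- \frac{1}{2}\right) \left(-16\right)\right)}{\left(- \frac{1}{7}\right) 24} + \frac{302207}{-7398}}{\frac{1}{-286842 + 378230}} = \frac{\frac{53361 + 32340 + 140 \cdot 8 + 231 \cdot 8}{- \frac{24}{7}} + 302207 \left(- \frac{1}{7398}\right)}{\frac{1}{91388}} = \left(\left(53361 + 32340 + 1120 + 1848\right) \left(- \frac{7}{24}\right) - \frac{302207}{7398}\right) \frac{1}{\frac{1}{91388}} = \left(88669 \left(- \frac{7}{24}\right) - \frac{302207}{7398}\right) 91388 = \left(- \frac{620683}{24} - \frac{302207}{7398}\right) 91388 = \left(- \frac{766510967}{29592}\right) 91388 = - \frac{17512476063049}{7398}$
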